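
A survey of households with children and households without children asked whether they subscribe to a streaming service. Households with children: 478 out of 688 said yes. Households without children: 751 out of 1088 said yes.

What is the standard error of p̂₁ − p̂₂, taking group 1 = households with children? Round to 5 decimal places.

Sample proportions: 478/688 = 0.6948, 751/1088 = 0.6903.
Each SE is √(p̂(1−p̂)/n): √(0.6948·0.3052/688) = 0.01756 and √(0.6903·0.3097/1088) = 0.01402.
SE(p̂₁ − p̂₂) = √(SE₁² + SE₂²) = √(0.0003083536 + 0.0001965604) = 0.02247, since the two samples are independent.

0.02247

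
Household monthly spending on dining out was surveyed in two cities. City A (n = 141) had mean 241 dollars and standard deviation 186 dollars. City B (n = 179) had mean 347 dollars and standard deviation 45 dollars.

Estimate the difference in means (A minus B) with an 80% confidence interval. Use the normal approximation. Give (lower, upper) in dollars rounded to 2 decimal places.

SE₁ = s₁/√n₁ = 186/√141 = 15.6640; SE₂ = 45/√179 = 3.3635.
Independent samples, unequal variances: SE_diff = √(SE₁² + SE₂²) = √(245.360896 + 11.31313225) = 16.0210.
z* = 1.282, so margin of error = 1.282 × 16.0210 = 20.5389.
Difference in means = 241 − 347 = -106.0000.
-106.0000 ± 20.5389 → (-126.54, -85.46).

(-126.54, -85.46)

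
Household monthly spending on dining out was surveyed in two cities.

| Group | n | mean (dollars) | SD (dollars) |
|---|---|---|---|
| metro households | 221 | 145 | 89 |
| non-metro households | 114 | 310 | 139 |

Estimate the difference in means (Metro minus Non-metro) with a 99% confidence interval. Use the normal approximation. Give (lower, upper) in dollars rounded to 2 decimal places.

Per-group SEs: s₁/√n₁ = 89/√221 = 5.9868, s₂/√n₂ = 139/√114 = 13.0185.
Unpooled SE of the difference: √(35.84177424 + 169.48134225) = 14.3291.
Margin of error = z* · SE = 2.576 × 14.3291 = 36.9118.
x̄₁ − x̄₂ = 145 − 310 = -165.0000.
CI: -165.0000 ± 36.9118 = (-201.91, -128.09).

(-201.91, -128.09)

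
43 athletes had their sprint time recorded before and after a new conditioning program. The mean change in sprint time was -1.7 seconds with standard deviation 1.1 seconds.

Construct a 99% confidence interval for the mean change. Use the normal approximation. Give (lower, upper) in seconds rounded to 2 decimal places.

(-2.13, -1.27)

This is a matched-pairs design, so SE = s_d/√n = 1.1/√43 = 0.1677.
Margin = 2.576 × 0.1677 = 0.4320; the interval is -1.7 ± 0.4320 = (-2.13, -1.27).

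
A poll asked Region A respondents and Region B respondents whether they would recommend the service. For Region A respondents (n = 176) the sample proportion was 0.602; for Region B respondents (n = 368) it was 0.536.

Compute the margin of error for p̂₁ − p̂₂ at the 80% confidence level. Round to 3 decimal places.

0.058

SE₁ = √(p̂₁(1−p̂₁)/n₁) = √(0.6020·0.3980/176) = 0.03690; SE₂ = √(0.5360·0.4640/368) = 0.02600.
Independent samples: SE of the difference = √(SE₁² + SE₂²) = √(0.00136161 + 0.000676) = 0.04514.
z* for 80% confidence is 1.282, so the margin of error is 1.282 × 0.04514 = 0.05787.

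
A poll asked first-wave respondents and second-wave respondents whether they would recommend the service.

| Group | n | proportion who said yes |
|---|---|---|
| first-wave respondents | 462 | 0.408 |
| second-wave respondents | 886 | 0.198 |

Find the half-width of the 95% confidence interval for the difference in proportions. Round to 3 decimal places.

SE₁ = √(p̂₁(1−p̂₁)/n₁) = √(0.4080·0.5920/462) = 0.02286; SE₂ = √(0.1980·0.8020/886) = 0.01339.
Independent samples: SE of the difference = √(SE₁² + SE₂²) = √(0.0005225796 + 0.0001792921) = 0.02649.
z* for 95% confidence is 1.960, so the margin of error is 1.960 × 0.02649 = 0.05192.

0.052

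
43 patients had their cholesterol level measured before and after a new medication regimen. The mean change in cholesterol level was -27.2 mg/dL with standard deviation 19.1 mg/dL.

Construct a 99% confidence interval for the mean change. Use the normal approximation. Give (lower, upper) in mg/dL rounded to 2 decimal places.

(-34.70, -19.70)

This is a matched-pairs design, so SE = s_d/√n = 19.1/√43 = 2.9127.
Margin = 2.576 × 2.9127 = 7.5031; the interval is -27.2 ± 7.5031 = (-34.70, -19.70).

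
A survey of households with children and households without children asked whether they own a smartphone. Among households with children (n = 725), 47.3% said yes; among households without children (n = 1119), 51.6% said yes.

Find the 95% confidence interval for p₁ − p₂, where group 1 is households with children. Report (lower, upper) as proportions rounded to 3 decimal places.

Each SE is √(p̂(1−p̂)/n): √(0.4730·0.5270/725) = 0.01854 and √(0.5160·0.4840/1119) = 0.01494.
SE(p̂₁ − p̂₂) = √(SE₁² + SE₂²) = √(0.0003437316 + 0.0002232036) = 0.02381, since the two samples are independent.
At 95% confidence z* = 1.960; margin = 1.960 × 0.02381 = 0.04667.
The difference is 0.4730 − 0.5160 = -0.0430, so the interval is -0.0430 ± 0.04667 = (-0.090, 0.004).

(-0.090, 0.004)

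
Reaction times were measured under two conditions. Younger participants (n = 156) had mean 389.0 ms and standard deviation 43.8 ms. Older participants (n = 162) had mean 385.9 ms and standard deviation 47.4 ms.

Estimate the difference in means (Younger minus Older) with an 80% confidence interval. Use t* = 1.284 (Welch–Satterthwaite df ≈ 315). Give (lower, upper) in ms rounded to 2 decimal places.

SE₁ = s₁/√n₁ = 43.8/√156 = 3.5068; SE₂ = 47.4/√162 = 3.7241.
Independent samples, unequal variances: SE_diff = √(SE₁² + SE₂²) = √(12.29764624 + 13.86892081) = 5.1153.
t* = 1.284, so margin of error = 1.284 × 5.1153 = 6.5680.
Difference in means = 389.0 − 385.9 = 3.1000.
3.1000 ± 6.5680 → (-3.47, 9.67).

(-3.47, 9.67)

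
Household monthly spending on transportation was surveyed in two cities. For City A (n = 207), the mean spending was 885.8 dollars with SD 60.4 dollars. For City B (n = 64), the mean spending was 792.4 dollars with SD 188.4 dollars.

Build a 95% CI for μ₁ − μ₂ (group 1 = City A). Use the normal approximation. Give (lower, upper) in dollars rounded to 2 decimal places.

Per-group SEs: s₁/√n₁ = 60.4/√207 = 4.1981, s₂/√n₂ = 188.4/√64 = 23.5500.
Unpooled SE of the difference: √(17.62404361 + 554.6025) = 23.9213.
Margin of error = z* · SE = 1.960 × 23.9213 = 46.8857.
x̄₁ − x̄₂ = 885.8 − 792.4 = 93.4000.
CI: 93.4000 ± 46.8857 = (46.51, 140.29).

(46.51, 140.29)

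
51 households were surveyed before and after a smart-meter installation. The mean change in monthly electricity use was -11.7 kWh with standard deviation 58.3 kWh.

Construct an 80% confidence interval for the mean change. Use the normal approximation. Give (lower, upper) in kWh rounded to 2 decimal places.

Paired design: SE = s_d/√n = 58.3/√51 = 8.1636.
z* = 1.282; margin of error = 1.282 × 8.1636 = 10.4657.
-11.7 ± 10.4657 → (-22.17, -1.23).

(-22.17, -1.23)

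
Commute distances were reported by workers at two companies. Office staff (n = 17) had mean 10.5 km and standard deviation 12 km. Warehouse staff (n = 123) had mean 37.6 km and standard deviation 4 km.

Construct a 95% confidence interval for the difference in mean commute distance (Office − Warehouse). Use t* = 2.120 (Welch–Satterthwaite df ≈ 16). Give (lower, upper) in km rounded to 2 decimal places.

(-33.32, -20.88)

Standard errors of each mean: 12/√17 = 2.9104 and 4/√123 = 0.3607.
SE(x̄₁ − x̄₂) = √(2.9104² + 0.3607²) = 2.9327 for independent samples with unequal variances.
With t* = 2.120, the margin is 2.120 × 2.9327 = 6.2173.
x̄₁ − x̄₂ = 10.5 − 37.6 = -27.1000; the interval is -27.1000 ± 6.2173 = (-33.32, -20.88).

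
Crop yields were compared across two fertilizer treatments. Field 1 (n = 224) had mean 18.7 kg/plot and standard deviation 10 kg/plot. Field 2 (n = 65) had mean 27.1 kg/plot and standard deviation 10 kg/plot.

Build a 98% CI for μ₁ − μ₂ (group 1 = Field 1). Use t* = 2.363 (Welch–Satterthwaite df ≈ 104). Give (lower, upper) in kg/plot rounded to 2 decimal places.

(-11.73, -5.07)

SE₁ = s₁/√n₁ = 10/√224 = 0.6682; SE₂ = 10/√65 = 1.2403.
Independent samples, unequal variances: SE_diff = √(SE₁² + SE₂²) = √(0.44649124 + 1.53834409) = 1.4088.
t* = 2.363, so margin of error = 2.363 × 1.4088 = 3.3290.
Difference in means = 18.7 − 27.1 = -8.4000.
-8.4000 ± 3.3290 → (-11.73, -5.07).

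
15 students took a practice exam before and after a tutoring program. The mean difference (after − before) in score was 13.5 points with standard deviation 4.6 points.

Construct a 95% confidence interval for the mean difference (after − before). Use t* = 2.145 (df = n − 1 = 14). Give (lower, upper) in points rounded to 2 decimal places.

Paired design: SE = s_d/√n = 4.6/√15 = 1.1877.
t* = 2.145; margin of error = 2.145 × 1.1877 = 2.5476.
13.5 ± 2.5476 → (10.95, 16.05).

(10.95, 16.05)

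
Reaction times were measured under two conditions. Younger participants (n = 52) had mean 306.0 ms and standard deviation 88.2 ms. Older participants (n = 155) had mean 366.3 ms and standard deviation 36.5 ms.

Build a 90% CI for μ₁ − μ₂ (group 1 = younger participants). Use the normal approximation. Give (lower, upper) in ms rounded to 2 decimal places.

(-80.99, -39.61)

Standard errors of each mean: 88.2/√52 = 12.2311 and 36.5/√155 = 2.9318.
SE(x̄₁ − x̄₂) = √(12.2311² + 2.9318²) = 12.5776 for independent samples with unequal variances.
With z* = 1.645, the margin is 1.645 × 12.5776 = 20.6902.
x̄₁ − x̄₂ = 306.0 − 366.3 = -60.3000; the interval is -60.3000 ± 20.6902 = (-80.99, -39.61).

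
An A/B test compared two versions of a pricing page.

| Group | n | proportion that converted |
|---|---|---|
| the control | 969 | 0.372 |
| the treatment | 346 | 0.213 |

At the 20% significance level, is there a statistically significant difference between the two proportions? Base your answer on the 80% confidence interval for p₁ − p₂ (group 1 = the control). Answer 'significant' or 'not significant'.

significant

Each SE is √(p̂(1−p̂)/n): √(0.3720·0.6280/969) = 0.01553 and √(0.2130·0.7870/346) = 0.02201.
SE(p̂₁ − p̂₂) = √(SE₁² + SE₂²) = √(0.0002411809 + 0.0004844401) = 0.02694, since the two samples are independent.
At 80% confidence z* = 1.282; margin = 1.282 × 0.02694 = 0.03454.
The difference is 0.3720 − 0.2130 = 0.1590, so the interval is 0.1590 ± 0.03454 = (0.12446, 0.19354).
The interval (0.12446, 0.19354) does not contain 0, so the difference is significant.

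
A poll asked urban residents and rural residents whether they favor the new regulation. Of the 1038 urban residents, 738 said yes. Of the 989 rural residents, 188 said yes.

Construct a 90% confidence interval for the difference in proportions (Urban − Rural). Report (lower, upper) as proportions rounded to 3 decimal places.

First, p̂₁ = 738/1038 = 0.7110; p̂₂ = 188/989 = 0.1901.
The two standard errors are √(0.7110×0.2890/1038) = 0.01407 and √(0.1901×0.8099/989) = 0.01248.
Because the samples are independent, SE_diff = √(0.01407² + 0.01248²) = 0.01881.
Using z* = 1.645 for 90%, ME = 1.645 × 0.01881 = 0.03094.
p̂₁ − p̂₂ = 0.5209; interval 0.5209 ± 0.03094 gives (0.490, 0.552).

(0.490, 0.552)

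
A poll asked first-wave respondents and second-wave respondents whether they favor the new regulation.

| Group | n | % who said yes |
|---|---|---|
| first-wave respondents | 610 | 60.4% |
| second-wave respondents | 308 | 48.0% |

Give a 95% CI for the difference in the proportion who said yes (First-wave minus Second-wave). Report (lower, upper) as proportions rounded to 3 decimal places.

SE₁ = √(p̂₁(1−p̂₁)/n₁) = √(0.6040·0.3960/610) = 0.01980; SE₂ = √(0.4800·0.5200/308) = 0.02847.
Independent samples: SE of the difference = √(SE₁² + SE₂²) = √(0.00039204 + 0.0008105409) = 0.03468.
z* for 95% confidence is 1.960, so the margin of error is 1.960 × 0.03468 = 0.06797.
Point estimate p̂₁ − p̂₂ = 0.6040 − 0.4800 = 0.1240.
0.1240 ± 0.06797 → (0.056, 0.192).

(0.056, 0.192)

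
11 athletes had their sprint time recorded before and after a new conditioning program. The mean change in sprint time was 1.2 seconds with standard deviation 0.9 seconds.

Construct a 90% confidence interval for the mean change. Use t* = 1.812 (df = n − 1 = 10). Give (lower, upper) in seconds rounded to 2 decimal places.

This is a matched-pairs design, so SE = s_d/√n = 0.9/√11 = 0.2714.
Margin = 1.812 × 0.2714 = 0.4918; the interval is 1.2 ± 0.4918 = (0.71, 1.69).

(0.71, 1.69)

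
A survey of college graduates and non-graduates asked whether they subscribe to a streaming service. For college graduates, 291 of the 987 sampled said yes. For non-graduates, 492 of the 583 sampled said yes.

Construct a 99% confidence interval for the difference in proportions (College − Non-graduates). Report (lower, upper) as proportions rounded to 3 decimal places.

(-0.603, -0.495)

p̂₁ = 291/987 = 0.2948 and p̂₂ = 492/583 = 0.8439.
SE₁ = √(p̂₁(1−p̂₁)/n₁) = √(0.2948·0.7052/987) = 0.01451; SE₂ = √(0.8439·0.1561/583) = 0.01503.
Independent samples: SE of the difference = √(SE₁² + SE₂²) = √(0.0002105401 + 0.0002259009) = 0.02089.
z* for 99% confidence is 2.576, so the margin of error is 2.576 × 0.02089 = 0.05381.
Point estimate p̂₁ − p̂₂ = 0.2948 − 0.8439 = -0.5491.
-0.5491 ± 0.05381 → (-0.603, -0.495).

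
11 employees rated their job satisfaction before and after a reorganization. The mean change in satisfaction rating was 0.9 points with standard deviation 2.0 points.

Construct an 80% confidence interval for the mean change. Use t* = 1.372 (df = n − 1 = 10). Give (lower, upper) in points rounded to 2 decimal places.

(0.07, 1.73)

Paired design: SE = s_d/√n = 2.0/√11 = 0.6030.
t* = 1.372; margin of error = 1.372 × 0.6030 = 0.8273.
0.9 ± 0.8273 → (0.07, 1.73).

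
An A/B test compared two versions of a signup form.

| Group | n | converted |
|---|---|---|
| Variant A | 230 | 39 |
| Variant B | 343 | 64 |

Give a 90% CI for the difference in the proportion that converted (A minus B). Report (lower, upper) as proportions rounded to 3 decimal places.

(-0.070, 0.036)

p̂₁ = 39/230 = 0.1696 and p̂₂ = 64/343 = 0.1866.
SE₁ = √(p̂₁(1−p̂₁)/n₁) = √(0.1696·0.8304/230) = 0.02475; SE₂ = √(0.1866·0.8134/343) = 0.02104.
Independent samples: SE of the difference = √(SE₁² + SE₂²) = √(0.0006125625 + 0.0004426816) = 0.03248.
z* for 90% confidence is 1.645, so the margin of error is 1.645 × 0.03248 = 0.05343.
Point estimate p̂₁ − p̂₂ = 0.1696 − 0.1866 = -0.0170.
-0.0170 ± 0.05343 → (-0.070, 0.036).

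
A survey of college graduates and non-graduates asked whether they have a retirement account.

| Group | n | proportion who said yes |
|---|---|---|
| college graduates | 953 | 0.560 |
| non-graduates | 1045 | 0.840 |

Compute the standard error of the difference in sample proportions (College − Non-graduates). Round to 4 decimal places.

Each SE is √(p̂(1−p̂)/n): √(0.5600·0.4400/953) = 0.01608 and √(0.8400·0.1600/1045) = 0.01134.
SE(p̂₁ − p̂₂) = √(SE₁² + SE₂²) = √(0.0002585664 + 0.0001285956) = 0.01968, since the two samples are independent.

0.0197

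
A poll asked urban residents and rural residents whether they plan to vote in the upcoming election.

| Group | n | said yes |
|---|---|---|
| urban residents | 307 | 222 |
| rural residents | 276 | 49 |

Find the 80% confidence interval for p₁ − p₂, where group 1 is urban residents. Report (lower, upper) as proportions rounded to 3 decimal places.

(0.502, 0.590)

p̂₁ = 222/307 = 0.7231 and p̂₂ = 49/276 = 0.1775.
SE₁ = √(p̂₁(1−p̂₁)/n₁) = √(0.7231·0.2769/307) = 0.02554; SE₂ = √(0.1775·0.8225/276) = 0.02300.
Independent samples: SE of the difference = √(SE₁² + SE₂²) = √(0.0006522916 + 0.000529) = 0.03437.
z* for 80% confidence is 1.282, so the margin of error is 1.282 × 0.03437 = 0.04406.
Point estimate p̂₁ − p̂₂ = 0.7231 − 0.1775 = 0.5456.
0.5456 ± 0.04406 → (0.502, 0.590).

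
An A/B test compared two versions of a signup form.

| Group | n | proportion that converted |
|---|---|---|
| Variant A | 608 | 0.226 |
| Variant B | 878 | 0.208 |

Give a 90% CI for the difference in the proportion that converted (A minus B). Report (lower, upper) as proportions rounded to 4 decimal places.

(-0.0179, 0.0539)

The two standard errors are √(0.2260×0.7740/608) = 0.01696 and √(0.2080×0.7920/878) = 0.01370.
Because the samples are independent, SE_diff = √(0.01696² + 0.01370²) = 0.02180.
Using z* = 1.645 for 90%, ME = 1.645 × 0.02180 = 0.03586.
p̂₁ − p̂₂ = 0.0180; interval 0.0180 ± 0.03586 gives (-0.0179, 0.0539).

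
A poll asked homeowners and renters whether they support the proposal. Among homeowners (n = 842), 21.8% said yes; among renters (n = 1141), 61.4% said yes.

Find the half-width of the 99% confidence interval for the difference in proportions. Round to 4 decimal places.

Each SE is √(p̂(1−p̂)/n): √(0.2180·0.7820/842) = 0.01423 and √(0.6140·0.3860/1141) = 0.01441.
SE(p̂₁ − p̂₂) = √(SE₁² + SE₂²) = √(0.0002024929 + 0.0002076481) = 0.02025, since the two samples are independent.
At 99% confidence z* = 2.576; margin = 2.576 × 0.02025 = 0.05216.

0.0522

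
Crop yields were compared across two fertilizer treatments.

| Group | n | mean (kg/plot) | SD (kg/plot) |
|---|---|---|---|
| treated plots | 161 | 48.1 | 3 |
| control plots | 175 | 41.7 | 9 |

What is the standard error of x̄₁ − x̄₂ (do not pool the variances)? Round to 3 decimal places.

0.720

Per-group SEs: s₁/√n₁ = 3/√161 = 0.2364, s₂/√n₂ = 9/√175 = 0.6803.
Unpooled SE of the difference: √(0.05588496 + 0.46280809) = 0.7202.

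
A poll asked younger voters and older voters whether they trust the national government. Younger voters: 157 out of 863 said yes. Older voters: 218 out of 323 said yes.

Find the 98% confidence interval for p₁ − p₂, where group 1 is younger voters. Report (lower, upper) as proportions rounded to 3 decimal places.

p̂₁ = 157/863 = 0.1819 and p̂₂ = 218/323 = 0.6749.
SE₁ = √(p̂₁(1−p̂₁)/n₁) = √(0.1819·0.8181/863) = 0.01313; SE₂ = √(0.6749·0.3251/323) = 0.02606.
Independent samples: SE of the difference = √(SE₁² + SE₂²) = √(0.0001723969 + 0.0006791236) = 0.02918.
z* for 98% confidence is 2.326, so the margin of error is 2.326 × 0.02918 = 0.06787.
Point estimate p̂₁ − p̂₂ = 0.1819 − 0.6749 = -0.4930.
-0.4930 ± 0.06787 → (-0.561, -0.425).

(-0.561, -0.425)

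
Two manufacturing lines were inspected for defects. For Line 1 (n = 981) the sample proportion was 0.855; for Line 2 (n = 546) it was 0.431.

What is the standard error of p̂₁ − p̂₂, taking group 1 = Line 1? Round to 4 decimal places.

0.0240

Each SE is √(p̂(1−p̂)/n): √(0.8550·0.1450/981) = 0.01124 and √(0.4310·0.5690/546) = 0.02119.
SE(p̂₁ − p̂₂) = √(SE₁² + SE₂²) = √(0.0001263376 + 0.0004490161) = 0.02399, since the two samples are independent.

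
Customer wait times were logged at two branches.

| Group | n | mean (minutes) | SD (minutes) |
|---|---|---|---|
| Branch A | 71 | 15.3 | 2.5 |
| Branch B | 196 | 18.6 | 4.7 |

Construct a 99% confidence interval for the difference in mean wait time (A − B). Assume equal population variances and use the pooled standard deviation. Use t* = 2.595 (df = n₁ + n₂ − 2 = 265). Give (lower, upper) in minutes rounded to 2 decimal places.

Pooled variance s_p² = [70·2.5² + 195·4.7²] / (71+196−2) = 17.9058, so s_p = 4.2315.
SE_diff = s_p·√(1/n₁ + 1/n₂) = 4.2315·√(1/71 + 1/196) = 0.5861.
t* = 2.595; margin = 2.595 × 0.5861 = 1.5209.
Difference = 15.3 − 18.6 = -3.3000.
-3.3000 ± 1.5209 → (-4.82, -1.78).

(-4.82, -1.78)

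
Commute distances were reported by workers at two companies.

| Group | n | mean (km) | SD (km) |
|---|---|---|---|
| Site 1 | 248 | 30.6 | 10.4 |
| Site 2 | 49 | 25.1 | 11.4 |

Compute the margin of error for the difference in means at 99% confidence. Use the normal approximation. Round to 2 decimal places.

SE₁ = s₁/√n₁ = 10.4/√248 = 0.6604; SE₂ = 11.4/√49 = 1.6286.
Independent samples, unequal variances: SE_diff = √(SE₁² + SE₂²) = √(0.43612816 + 2.65233796) = 1.7574.
z* = 2.576, so margin of error = 2.576 × 1.7574 = 4.5271.

4.53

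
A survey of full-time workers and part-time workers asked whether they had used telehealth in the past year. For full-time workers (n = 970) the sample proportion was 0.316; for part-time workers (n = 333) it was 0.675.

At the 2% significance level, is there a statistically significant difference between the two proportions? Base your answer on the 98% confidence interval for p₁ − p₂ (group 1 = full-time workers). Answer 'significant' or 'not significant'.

significant

SE₁ = √(p̂₁(1−p̂₁)/n₁) = √(0.3160·0.6840/970) = 0.01493; SE₂ = √(0.6750·0.3250/333) = 0.02567.
Independent samples: SE of the difference = √(SE₁² + SE₂²) = √(0.0002229049 + 0.0006589489) = 0.02970.
z* for 98% confidence is 2.326, so the margin of error is 2.326 × 0.02970 = 0.06908.
Point estimate p̂₁ − p̂₂ = 0.3160 − 0.6750 = -0.3590.
-0.3590 ± 0.06908 → (-0.42808, -0.28992).
The interval (-0.42808, -0.28992) does not contain 0, so the difference is significant.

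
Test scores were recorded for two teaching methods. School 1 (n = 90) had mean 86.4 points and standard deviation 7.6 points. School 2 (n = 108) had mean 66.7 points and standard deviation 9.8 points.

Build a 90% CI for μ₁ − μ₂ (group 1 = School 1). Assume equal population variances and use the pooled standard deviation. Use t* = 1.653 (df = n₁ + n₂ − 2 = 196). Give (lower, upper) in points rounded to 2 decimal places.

Pooled variance s_p² = [89·7.6² + 107·9.8²] / (90+108−2) = 78.6578, so s_p = 8.8689.
SE_diff = s_p·√(1/n₁ + 1/n₂) = 8.8689·√(1/90 + 1/108) = 1.2658.
t* = 1.653; margin = 1.653 × 1.2658 = 2.0924.
Difference = 86.4 − 66.7 = 19.7000.
19.7000 ± 2.0924 → (17.61, 21.79).

(17.61, 21.79)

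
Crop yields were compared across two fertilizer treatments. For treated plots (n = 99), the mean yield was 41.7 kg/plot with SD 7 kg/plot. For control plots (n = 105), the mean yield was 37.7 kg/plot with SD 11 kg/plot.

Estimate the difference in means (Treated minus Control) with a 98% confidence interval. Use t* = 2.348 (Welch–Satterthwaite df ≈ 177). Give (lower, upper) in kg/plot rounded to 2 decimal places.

Per-group SEs: s₁/√n₁ = 7/√99 = 0.7035, s₂/√n₂ = 11/√105 = 1.0735.
Unpooled SE of the difference: √(0.49491225 + 1.15240225) = 1.2835.
Margin of error = t* · SE = 2.348 × 1.2835 = 3.0137.
x̄₁ − x̄₂ = 41.7 − 37.7 = 4.0000.
CI: 4.0000 ± 3.0137 = (0.99, 7.01).

(0.99, 7.01)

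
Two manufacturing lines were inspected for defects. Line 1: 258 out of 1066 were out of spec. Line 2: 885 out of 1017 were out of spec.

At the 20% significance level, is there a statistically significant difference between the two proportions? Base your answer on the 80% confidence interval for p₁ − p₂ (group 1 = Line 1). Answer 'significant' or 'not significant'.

First, p̂₁ = 258/1066 = 0.2420; p̂₂ = 885/1017 = 0.8702.
The two standard errors are √(0.2420×0.7580/1066) = 0.01312 and √(0.8702×0.1298/1017) = 0.01054.
Because the samples are independent, SE_diff = √(0.01312² + 0.01054²) = 0.01683.
Using z* = 1.282 for 80%, ME = 1.282 × 0.01683 = 0.02158.
p̂₁ − p̂₂ = -0.6282; interval -0.6282 ± 0.02158 gives (-0.64978, -0.60662).
The interval (-0.64978, -0.60662) does not contain 0, so the difference is significant.

significant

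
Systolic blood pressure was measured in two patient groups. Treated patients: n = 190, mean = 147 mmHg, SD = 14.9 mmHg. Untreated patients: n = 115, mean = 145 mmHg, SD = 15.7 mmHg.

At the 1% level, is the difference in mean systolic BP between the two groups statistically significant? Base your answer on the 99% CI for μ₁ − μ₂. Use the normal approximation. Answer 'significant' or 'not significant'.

not significant

Standard errors of each mean: 14.9/√190 = 1.0810 and 15.7/√115 = 1.4640.
SE(x̄₁ − x̄₂) = √(1.0810² + 1.4640²) = 1.8199 for independent samples with unequal variances.
With z* = 2.576, the margin is 2.576 × 1.8199 = 4.6881.
x̄₁ − x̄₂ = 147 − 145 = 2.0000; the interval is 2.0000 ± 4.6881 = (-2.6881, 6.6881).
The interval (-2.6881, 6.6881) contains 0, so the difference is not significant.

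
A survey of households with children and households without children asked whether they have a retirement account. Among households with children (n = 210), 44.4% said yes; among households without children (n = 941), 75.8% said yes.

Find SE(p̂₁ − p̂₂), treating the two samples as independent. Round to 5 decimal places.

The two standard errors are √(0.4440×0.5560/210) = 0.03429 and √(0.7580×0.2420/941) = 0.01396.
Because the samples are independent, SE_diff = √(0.03429² + 0.01396²) = 0.03702.

0.03702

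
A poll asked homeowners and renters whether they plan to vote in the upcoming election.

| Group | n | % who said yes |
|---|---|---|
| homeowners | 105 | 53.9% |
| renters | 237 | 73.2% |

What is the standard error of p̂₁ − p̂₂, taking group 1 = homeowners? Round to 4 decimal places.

0.0565

SE₁ = √(p̂₁(1−p̂₁)/n₁) = √(0.5390·0.4610/105) = 0.04865; SE₂ = √(0.7320·0.2680/237) = 0.02877.
Independent samples: SE of the difference = √(SE₁² + SE₂²) = √(0.0023668225 + 0.0008277129) = 0.05652.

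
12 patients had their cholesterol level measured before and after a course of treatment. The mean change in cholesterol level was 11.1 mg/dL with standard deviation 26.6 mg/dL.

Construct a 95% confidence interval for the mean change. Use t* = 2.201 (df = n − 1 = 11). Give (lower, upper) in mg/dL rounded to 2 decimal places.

Paired design: SE = s_d/√n = 26.6/√12 = 7.6788.
t* = 2.201; margin of error = 2.201 × 7.6788 = 16.9010.
11.1 ± 16.9010 → (-5.80, 28.00).

(-5.80, 28.00)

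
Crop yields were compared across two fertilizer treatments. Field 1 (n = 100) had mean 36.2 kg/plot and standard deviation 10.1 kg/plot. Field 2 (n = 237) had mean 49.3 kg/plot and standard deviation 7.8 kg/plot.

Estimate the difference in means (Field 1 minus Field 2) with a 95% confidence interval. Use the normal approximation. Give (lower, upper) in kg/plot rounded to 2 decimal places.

(-15.31, -10.89)

Standard errors of each mean: 10.1/√100 = 1.0100 and 7.8/√237 = 0.5067.
SE(x̄₁ − x̄₂) = √(1.0100² + 0.5067²) = 1.1300 for independent samples with unequal variances.
With z* = 1.960, the margin is 1.960 × 1.1300 = 2.2148.
x̄₁ − x̄₂ = 36.2 − 49.3 = -13.1000; the interval is -13.1000 ± 2.2148 = (-15.31, -10.89).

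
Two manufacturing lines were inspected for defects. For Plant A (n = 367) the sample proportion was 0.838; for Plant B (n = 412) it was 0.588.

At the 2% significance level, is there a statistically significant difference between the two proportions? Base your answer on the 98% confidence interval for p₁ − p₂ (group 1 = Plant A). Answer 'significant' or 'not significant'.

Each SE is √(p̂(1−p̂)/n): √(0.8380·0.1620/367) = 0.01923 and √(0.5880·0.4120/412) = 0.02425.
SE(p̂₁ − p̂₂) = √(SE₁² + SE₂²) = √(0.0003697929 + 0.0005880625) = 0.03095, since the two samples are independent.
At 98% confidence z* = 2.326; margin = 2.326 × 0.03095 = 0.07199.
The difference is 0.8380 − 0.5880 = 0.2500, so the interval is 0.2500 ± 0.07199 = (0.17801, 0.32199).
The interval (0.17801, 0.32199) does not contain 0, so the difference is significant.

significant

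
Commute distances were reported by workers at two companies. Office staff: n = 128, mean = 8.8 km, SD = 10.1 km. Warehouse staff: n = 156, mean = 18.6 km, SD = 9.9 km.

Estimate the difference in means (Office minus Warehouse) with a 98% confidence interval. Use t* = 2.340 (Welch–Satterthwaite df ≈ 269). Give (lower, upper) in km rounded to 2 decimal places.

Standard errors of each mean: 10.1/√128 = 0.8927 and 9.9/√156 = 0.7926.
SE(x̄₁ − x̄₂) = √(0.8927² + 0.7926²) = 1.1938 for independent samples with unequal variances.
With t* = 2.340, the margin is 2.340 × 1.1938 = 2.7935.
x̄₁ − x̄₂ = 8.8 − 18.6 = -9.8000; the interval is -9.8000 ± 2.7935 = (-12.59, -7.01).

(-12.59, -7.01)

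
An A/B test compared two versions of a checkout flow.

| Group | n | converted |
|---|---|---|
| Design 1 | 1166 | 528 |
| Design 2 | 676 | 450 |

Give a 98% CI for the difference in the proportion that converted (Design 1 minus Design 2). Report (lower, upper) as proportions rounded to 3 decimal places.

(-0.267, -0.159)

Sample proportions: 528/1166 = 0.4528, 450/676 = 0.6657.
Each SE is √(p̂(1−p̂)/n): √(0.4528·0.5472/1166) = 0.01458 and √(0.6657·0.3343/676) = 0.01814.
SE(p̂₁ − p̂₂) = √(SE₁² + SE₂²) = √(0.0002125764 + 0.0003290596) = 0.02327, since the two samples are independent.
At 98% confidence z* = 2.326; margin = 2.326 × 0.02327 = 0.05413.
The difference is 0.4528 − 0.6657 = -0.2129, so the interval is -0.2129 ± 0.05413 = (-0.267, -0.159).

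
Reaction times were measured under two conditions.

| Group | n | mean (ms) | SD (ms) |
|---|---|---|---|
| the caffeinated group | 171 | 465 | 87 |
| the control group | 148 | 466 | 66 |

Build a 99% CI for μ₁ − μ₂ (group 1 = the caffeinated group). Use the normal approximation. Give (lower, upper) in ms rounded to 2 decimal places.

(-23.11, 21.11)

SE₁ = s₁/√n₁ = 87/√171 = 6.6531; SE₂ = 66/√148 = 5.4252.
Independent samples, unequal variances: SE_diff = √(SE₁² + SE₂²) = √(44.26373961 + 29.43279504) = 8.5847.
z* = 2.576, so margin of error = 2.576 × 8.5847 = 22.1142.
Difference in means = 465 − 466 = -1.0000.
-1.0000 ± 22.1142 → (-23.11, 21.11).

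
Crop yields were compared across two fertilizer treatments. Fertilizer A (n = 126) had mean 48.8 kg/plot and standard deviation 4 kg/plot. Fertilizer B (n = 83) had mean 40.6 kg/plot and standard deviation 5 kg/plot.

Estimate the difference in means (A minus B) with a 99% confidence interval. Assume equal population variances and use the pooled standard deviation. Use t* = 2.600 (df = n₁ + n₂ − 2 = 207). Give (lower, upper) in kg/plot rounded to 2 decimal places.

Pooled variance s_p² = [125·4² + 82·5²] / (126+83−2) = 19.5652, so s_p = 4.4233.
SE_diff = s_p·√(1/n₁ + 1/n₂) = 4.4233·√(1/126 + 1/83) = 0.6253.
t* = 2.600; margin = 2.600 × 0.6253 = 1.6258.
Difference = 48.8 − 40.6 = 8.2000.
8.2000 ± 1.6258 → (6.57, 9.83).

(6.57, 9.83)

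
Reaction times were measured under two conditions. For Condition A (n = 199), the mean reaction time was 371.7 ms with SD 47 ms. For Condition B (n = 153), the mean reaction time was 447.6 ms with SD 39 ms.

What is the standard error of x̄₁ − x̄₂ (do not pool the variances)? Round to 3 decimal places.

SE₁ = s₁/√n₁ = 47/√199 = 3.3317; SE₂ = 39/√153 = 3.1530.
Independent samples, unequal variances: SE_diff = √(SE₁² + SE₂²) = √(11.10022489 + 9.941409) = 4.5871.

4.587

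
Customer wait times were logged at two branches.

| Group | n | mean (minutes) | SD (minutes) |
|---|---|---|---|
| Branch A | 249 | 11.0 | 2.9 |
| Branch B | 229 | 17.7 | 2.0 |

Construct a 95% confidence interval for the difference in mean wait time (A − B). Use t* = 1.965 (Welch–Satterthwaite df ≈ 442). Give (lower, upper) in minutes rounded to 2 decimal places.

Per-group SEs: s₁/√n₁ = 2.9/√249 = 0.1838, s₂/√n₂ = 2.0/√229 = 0.1322.
Unpooled SE of the difference: √(0.03378244 + 0.01747684) = 0.2264.
Margin of error = t* · SE = 1.965 × 0.2264 = 0.4449.
x̄₁ − x̄₂ = 11.0 − 17.7 = -6.7000.
CI: -6.7000 ± 0.4449 = (-7.14, -6.26).

(-7.14, -6.26)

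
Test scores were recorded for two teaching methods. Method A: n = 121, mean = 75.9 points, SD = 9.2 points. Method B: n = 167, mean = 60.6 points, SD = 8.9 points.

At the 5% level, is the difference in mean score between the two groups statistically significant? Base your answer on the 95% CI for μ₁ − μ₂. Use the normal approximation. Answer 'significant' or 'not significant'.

significant

Per-group SEs: s₁/√n₁ = 9.2/√121 = 0.8364, s₂/√n₂ = 8.9/√167 = 0.6887.
Unpooled SE of the difference: √(0.69956496 + 0.47430769) = 1.0835.
Margin of error = z* · SE = 1.960 × 1.0835 = 2.1237.
x̄₁ − x̄₂ = 75.9 − 60.6 = 15.3000.
CI: 15.3000 ± 2.1237 = (13.1763, 17.4237).
The interval (13.1763, 17.4237) does not contain 0, so the difference is significant.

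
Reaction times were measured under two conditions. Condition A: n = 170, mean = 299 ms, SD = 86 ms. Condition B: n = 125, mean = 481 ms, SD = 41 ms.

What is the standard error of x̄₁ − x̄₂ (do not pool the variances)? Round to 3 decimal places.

7.547

SE₁ = s₁/√n₁ = 86/√170 = 6.5959; SE₂ = 41/√125 = 3.6672.
Independent samples, unequal variances: SE_diff = √(SE₁² + SE₂²) = √(43.50589681 + 13.44835584) = 7.5468.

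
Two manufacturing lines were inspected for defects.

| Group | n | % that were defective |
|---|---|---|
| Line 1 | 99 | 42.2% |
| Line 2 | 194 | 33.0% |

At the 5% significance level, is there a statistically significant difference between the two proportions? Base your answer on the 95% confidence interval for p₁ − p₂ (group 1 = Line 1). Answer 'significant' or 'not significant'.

not significant

The two standard errors are √(0.4220×0.5780/99) = 0.04964 and √(0.3300×0.6700/194) = 0.03376.
Because the samples are independent, SE_diff = √(0.04964² + 0.03376²) = 0.06003.
Using z* = 1.960 for 95%, ME = 1.960 × 0.06003 = 0.11766.
p̂₁ − p̂₂ = 0.0920; interval 0.0920 ± 0.11766 gives (-0.02566, 0.20966).
The interval (-0.02566, 0.20966) contains 0, so the difference is not significant.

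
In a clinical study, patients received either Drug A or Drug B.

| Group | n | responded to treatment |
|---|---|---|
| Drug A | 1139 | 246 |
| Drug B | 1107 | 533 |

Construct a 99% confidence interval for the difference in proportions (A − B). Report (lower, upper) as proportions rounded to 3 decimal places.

First, p̂₁ = 246/1139 = 0.2160; p̂₂ = 533/1107 = 0.4815.
The two standard errors are √(0.2160×0.7840/1139) = 0.01219 and √(0.4815×0.5185/1107) = 0.01502.
Because the samples are independent, SE_diff = √(0.01219² + 0.01502²) = 0.01934.
Using z* = 2.576 for 99%, ME = 2.576 × 0.01934 = 0.04982.
p̂₁ − p̂₂ = -0.2655; interval -0.2655 ± 0.04982 gives (-0.315, -0.216).

(-0.315, -0.216)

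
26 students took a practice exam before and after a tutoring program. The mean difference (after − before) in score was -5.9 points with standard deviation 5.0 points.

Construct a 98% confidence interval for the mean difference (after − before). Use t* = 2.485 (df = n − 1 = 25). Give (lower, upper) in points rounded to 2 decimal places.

(-8.34, -3.46)

Paired design: SE = s_d/√n = 5.0/√26 = 0.9806.
t* = 2.485; margin of error = 2.485 × 0.9806 = 2.4368.
-5.9 ± 2.4368 → (-8.34, -3.46).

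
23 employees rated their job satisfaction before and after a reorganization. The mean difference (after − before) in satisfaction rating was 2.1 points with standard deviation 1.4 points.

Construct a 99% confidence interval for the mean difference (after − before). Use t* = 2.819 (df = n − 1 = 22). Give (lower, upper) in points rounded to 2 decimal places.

(1.28, 2.92)

Paired design: SE = s_d/√n = 1.4/√23 = 0.2919.
t* = 2.819; margin of error = 2.819 × 0.2919 = 0.8229.
2.1 ± 0.8229 → (1.28, 2.92).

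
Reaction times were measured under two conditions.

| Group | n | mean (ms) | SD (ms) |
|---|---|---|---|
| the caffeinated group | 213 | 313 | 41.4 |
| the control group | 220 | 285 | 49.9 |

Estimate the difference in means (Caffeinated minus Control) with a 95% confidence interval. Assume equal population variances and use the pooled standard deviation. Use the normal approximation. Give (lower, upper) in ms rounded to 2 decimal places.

Pooled variance s_p² = [212·41.4² + 219·49.9²] / (213+220−2) = 2108.2870, so s_p = 45.9161.
SE_diff = s_p·√(1/n₁ + 1/n₂) = 45.9161·√(1/213 + 1/220) = 4.4138.
z* = 1.960; margin = 1.960 × 4.4138 = 8.6510.
Difference = 313 − 285 = 28.0000.
28.0000 ± 8.6510 → (19.35, 36.65).

(19.35, 36.65)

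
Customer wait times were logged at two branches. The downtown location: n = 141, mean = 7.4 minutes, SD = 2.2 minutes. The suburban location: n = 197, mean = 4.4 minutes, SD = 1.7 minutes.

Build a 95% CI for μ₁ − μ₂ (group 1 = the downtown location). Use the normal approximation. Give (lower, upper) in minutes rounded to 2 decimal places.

(2.57, 3.43)

Standard errors of each mean: 2.2/√141 = 0.1853 and 1.7/√197 = 0.1211.
SE(x̄₁ − x̄₂) = √(0.1853² + 0.1211²) = 0.2214 for independent samples with unequal variances.
With z* = 1.960, the margin is 1.960 × 0.2214 = 0.4339.
x̄₁ − x̄₂ = 7.4 − 4.4 = 3.0000; the interval is 3.0000 ± 0.4339 = (2.57, 3.43).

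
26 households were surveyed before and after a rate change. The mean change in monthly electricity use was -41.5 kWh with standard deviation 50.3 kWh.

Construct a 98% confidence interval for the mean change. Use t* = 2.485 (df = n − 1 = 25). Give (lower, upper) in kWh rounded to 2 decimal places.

Paired design: SE = s_d/√n = 50.3/√26 = 9.8646.
t* = 2.485; margin of error = 2.485 × 9.8646 = 24.5135.
-41.5 ± 24.5135 → (-66.01, -16.99).

(-66.01, -16.99)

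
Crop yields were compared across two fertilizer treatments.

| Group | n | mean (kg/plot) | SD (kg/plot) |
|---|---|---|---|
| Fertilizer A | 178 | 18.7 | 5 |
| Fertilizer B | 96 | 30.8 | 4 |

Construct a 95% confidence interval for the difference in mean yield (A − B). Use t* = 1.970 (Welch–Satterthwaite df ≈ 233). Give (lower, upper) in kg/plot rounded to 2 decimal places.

(-13.19, -11.01)

Per-group SEs: s₁/√n₁ = 5/√178 = 0.3748, s₂/√n₂ = 4/√96 = 0.4082.
Unpooled SE of the difference: √(0.14047504 + 0.16662724) = 0.5542.
Margin of error = t* · SE = 1.970 × 0.5542 = 1.0918.
x̄₁ − x̄₂ = 18.7 − 30.8 = -12.1000.
CI: -12.1000 ± 1.0918 = (-13.19, -11.01).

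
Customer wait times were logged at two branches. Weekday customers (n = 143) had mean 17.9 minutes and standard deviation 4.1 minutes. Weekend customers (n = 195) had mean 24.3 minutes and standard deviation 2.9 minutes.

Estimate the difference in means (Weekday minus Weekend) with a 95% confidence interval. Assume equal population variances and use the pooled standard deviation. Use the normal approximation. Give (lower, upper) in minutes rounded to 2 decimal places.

(-7.15, -5.65)

s_p = √[((n₁−1)s₁² + (n₂−1)s₂²)/(n₁+n₂−2)] = √[(142·4.1² + 194·2.9²)/336] = 3.4583.
SE = 3.4583·√(1/143 + 1/195) = 0.3807.
With z* = 1.960, margin = 1.960 × 0.3807 = 0.7462.
x̄₁ − x̄₂ = 17.9 − 24.3 = -6.4000; interval -6.4000 ± 0.7462 = (-7.15, -5.65).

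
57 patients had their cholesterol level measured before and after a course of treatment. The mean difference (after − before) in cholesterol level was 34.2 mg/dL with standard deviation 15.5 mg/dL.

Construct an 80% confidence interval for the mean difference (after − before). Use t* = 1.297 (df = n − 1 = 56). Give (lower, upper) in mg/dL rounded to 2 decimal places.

(31.54, 36.86)

Paired design: SE = s_d/√n = 15.5/√57 = 2.0530.
t* = 1.297; margin of error = 1.297 × 2.0530 = 2.6627.
34.2 ± 2.6627 → (31.54, 36.86).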